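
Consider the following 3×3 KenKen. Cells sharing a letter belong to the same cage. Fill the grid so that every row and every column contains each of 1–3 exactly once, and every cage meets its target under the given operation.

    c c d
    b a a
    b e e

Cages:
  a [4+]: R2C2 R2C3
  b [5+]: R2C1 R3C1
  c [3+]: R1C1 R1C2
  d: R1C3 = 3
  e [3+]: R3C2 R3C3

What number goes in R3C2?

1

D is a freebie, which forces R1C3 = 3.
3 is placed in column 3, so R2C3 = 1.
Column 3 already has 1, which forces R3C3 = 2.
Cage b's pair has sum 5, leaving R2C1 = 2.
Row 2 now contains 1, leaving R2C2 = 3.
Row 3 already has 2, leaving R3C1 = 3.
Row 3 already has 2, so R3C2 = 1.
Column 1 already has 2, which forces R1C1 = 1.
Column 2 now contains 1; hence R1C2 = 2.
The full grid is 1 2 3 / 2 3 1 / 3 1 2.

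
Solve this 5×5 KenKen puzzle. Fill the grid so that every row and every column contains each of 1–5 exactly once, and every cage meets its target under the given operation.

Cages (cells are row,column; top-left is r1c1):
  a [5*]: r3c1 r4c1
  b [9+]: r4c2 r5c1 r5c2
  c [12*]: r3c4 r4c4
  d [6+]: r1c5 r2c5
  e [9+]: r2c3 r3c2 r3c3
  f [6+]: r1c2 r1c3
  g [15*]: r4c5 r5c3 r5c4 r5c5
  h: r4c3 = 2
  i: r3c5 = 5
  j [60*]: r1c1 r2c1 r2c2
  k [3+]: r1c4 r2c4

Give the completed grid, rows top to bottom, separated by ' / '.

Cage i is a single given cell, so r3c5 = 5.
H is a freebie, which forces r4c3 = 2.
The 4 cells of cage g must have product 15, leaving r4c5 = 1.
Column 5 already has 5, so r5c5 = 3.
5 is placed in row 3, which forces r3c1 = 1.
Row 4 already has 1, so r4c1 = 5.
Cage j has product 60; hence r2c2 = 5.
Cage e has sum 9, which forces r3c2 = 2.
Column 2 already has 2, so r1c2 = 1.
Cage f's pair has sum 6, so r1c3 = 5.
Row 1 already has 1; hence r1c4 = 2.
Row 1 now contains 2, which forces r1c5 = 4.
Column 4 now contains 2, which forces r2c4 = 1.
Column 5 now contains 4; hence r2c5 = 2.
1 is placed in column 2; hence r5c2 = 4.
Column 3 already has 5, leaving r5c3 = 1.
Column 4 now contains 1, leaving r5c4 = 5.
Row 1 now contains 4, which forces r1c1 = 3.
The 3 cells of cage j must have product 60, so r2c1 = 4.
Row 2 now contains 4, so r2c3 = 3.
Column 3 already has 3, which forces r3c3 = 4.
4 is placed in row 3, leaving r3c4 = 3.
Column 2 now contains 4, leaving r4c2 = 3.
3 is placed in column 4, so r4c4 = 4.
4 is placed in row 5, leaving r5c1 = 2.

3 1 5 2 4 / 4 5 3 1 2 / 1 2 4 3 5 / 5 3 2 4 1 / 2 4 1 5 3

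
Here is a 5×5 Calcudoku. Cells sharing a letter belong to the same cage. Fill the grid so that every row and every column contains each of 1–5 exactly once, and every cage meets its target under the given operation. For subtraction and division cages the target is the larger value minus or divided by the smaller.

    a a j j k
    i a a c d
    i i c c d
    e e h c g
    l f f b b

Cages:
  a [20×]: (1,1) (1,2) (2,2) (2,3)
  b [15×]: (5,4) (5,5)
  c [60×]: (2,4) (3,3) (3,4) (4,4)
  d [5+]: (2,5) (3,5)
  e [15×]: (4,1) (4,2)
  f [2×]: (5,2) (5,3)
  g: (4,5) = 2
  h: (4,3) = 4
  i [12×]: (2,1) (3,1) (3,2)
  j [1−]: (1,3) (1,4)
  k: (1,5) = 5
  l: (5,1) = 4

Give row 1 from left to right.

1 4 3 2 5

K is a freebie, leaving (1,5) = 5.
Cage h is a single given cell, which forces (4,3) = 4.
Cage g is a single given cell, leaving (4,5) = 2.
L is a freebie, which forces (5,1) = 4.
Column 5 now contains 5, so (5,5) = 3.
3 is placed in row 5; hence (5,4) = 5.
Cage c needs product 60, which forces (3,3) = 5.
Cage a needs product 20, leaving (2,2) = 5.
Column 2 now contains 5, which forces (4,2) = 3.
3 is placed in row 4, which forces (4,4) = 1.
3 is placed in row 4, leaving (4,1) = 5.
The only place for 2 in row 3 is (3,2).
Cage i needs product 12, so (2,1) = 2.
2 is placed in row 2, leaving (2,3) = 1.
Row 2 already has 1, which forces (2,5) = 4.
The 3 cells of cage i must have product 12, so (3,1) = 3.
3 is placed in row 3, leaving (3,4) = 4.
Column 5 already has 4, so (3,5) = 1.
2 is placed in column 2, which forces (5,2) = 1.
Cage f needs two cells with product 2, leaving (5,3) = 2.
2 is placed in column 1, so (1,1) = 1.
Column 2 already has 1; hence (1,2) = 4.
2 is placed in column 3, leaving (1,3) = 3.
Cage j's pair has difference 1; hence (1,4) = 2.
Row 2 already has 4, so (2,4) = 3.
The full grid is 1 4 3 2 5 / 2 5 1 3 4 / 3 2 5 4 1 / 5 3 4 1 2 / 4 1 2 5 3.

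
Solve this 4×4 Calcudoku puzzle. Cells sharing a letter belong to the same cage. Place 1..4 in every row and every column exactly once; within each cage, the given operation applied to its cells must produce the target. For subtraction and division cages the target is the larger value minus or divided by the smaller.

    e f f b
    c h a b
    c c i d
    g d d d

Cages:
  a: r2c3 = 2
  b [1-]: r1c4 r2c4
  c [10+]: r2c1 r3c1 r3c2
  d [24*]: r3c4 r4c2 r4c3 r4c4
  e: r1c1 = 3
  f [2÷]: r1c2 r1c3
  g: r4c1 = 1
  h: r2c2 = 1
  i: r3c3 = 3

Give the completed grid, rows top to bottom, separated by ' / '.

3 2 1 4 / 4 1 2 3 / 2 4 3 1 / 1 3 4 2

E is a freebie, leaving r1c1 = 3.
Column 1 already has 3, so r2c1 = 4.
Cage h is given; hence r2c2 = 1.
Cage a is a single given cell, so r2c3 = 2.
Row 2 now contains 2, which forces r2c4 = 3.
4 is placed in column 1, which forces r3c1 = 2.
I is a freebie; hence r3c3 = 3.
Cage g is a single given cell, which forces r4c1 = 1.
Row 4 already has 1, so r4c3 = 4.
Row 4 already has 4, so r4c4 = 2.
Cage f needs two cells with quotient 2, leaving r1c2 = 2.
4 is placed in column 3, which forces r1c3 = 1.
Cage b needs two cells with difference 1, leaving r1c4 = 4.
3 is placed in row 3, so r3c2 = 4.
Cage d has product 24, leaving r3c4 = 1.
2 is placed in row 4; hence r4c2 = 3.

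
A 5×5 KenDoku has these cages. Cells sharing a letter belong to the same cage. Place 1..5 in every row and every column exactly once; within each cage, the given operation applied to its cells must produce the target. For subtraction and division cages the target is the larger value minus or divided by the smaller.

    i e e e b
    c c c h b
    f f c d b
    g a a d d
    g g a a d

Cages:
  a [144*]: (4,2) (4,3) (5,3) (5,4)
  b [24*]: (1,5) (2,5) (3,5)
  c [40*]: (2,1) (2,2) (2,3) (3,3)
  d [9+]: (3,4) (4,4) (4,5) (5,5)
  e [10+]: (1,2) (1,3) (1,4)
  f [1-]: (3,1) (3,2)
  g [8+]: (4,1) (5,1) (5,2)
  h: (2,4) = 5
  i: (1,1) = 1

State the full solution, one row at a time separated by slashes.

1 5 2 3 4 / 4 2 1 5 3 / 3 4 5 1 2 / 5 3 4 2 1 / 2 1 3 4 5

Cage i is a single given cell, which forces (1,1) = 1.
Cage h is a single given cell, so (2,4) = 5.
Cage c needs product 40, so (3,3) = 5.
The 3 cells of cage e must have sum 10; hence (1,2) = 5.
In row 1, 4 can only go at (1,5), so (1,5) = 4.
The only place for 3 in row 2 is (2,5).
Column 5 already has 3, which forces (3,5) = 2.
Cage d needs sum 9, which forces (3,4) = 1.
Cage d has sum 9, so (4,4) = 2.
Cage e has sum 10; hence (1,3) = 2.
Column 4 already has 2; hence (1,4) = 3.
Column 4 already has 3, leaving (5,4) = 4.
Cage a needs product 144; hence (4,2) = 3.
Cage a has product 144, leaving (4,3) = 4.
Column 2 now contains 3, leaving (5,2) = 1.
Row 5 already has 4, which forces (5,3) = 3.
Row 5 now contains 1, leaving (5,5) = 5.
4 is placed in column 3; hence (2,3) = 1.
The two cells of cage f must have difference 1, which forces (3,1) = 3.
Column 2 now contains 3, which forces (3,2) = 4.
4 is placed in row 4, so (4,1) = 5.
Column 5 now contains 5, which forces (4,5) = 1.
3 is placed in row 5; hence (5,1) = 2.
Column 1 now contains 2, so (2,1) = 4.
4 is placed in column 2, which forces (2,2) = 2.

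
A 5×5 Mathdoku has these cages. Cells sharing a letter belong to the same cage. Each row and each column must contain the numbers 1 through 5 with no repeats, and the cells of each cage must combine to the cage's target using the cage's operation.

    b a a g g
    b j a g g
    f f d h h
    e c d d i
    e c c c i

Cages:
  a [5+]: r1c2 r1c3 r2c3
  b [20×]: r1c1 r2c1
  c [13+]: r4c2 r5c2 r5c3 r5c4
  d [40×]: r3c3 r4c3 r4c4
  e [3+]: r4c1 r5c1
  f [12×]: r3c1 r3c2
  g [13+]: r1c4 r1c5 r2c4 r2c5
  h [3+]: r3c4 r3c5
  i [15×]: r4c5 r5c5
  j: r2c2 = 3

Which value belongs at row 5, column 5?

Cage j is a single given cell, leaving r2c2 = 3.
Column 2 now contains 3, leaving r3c2 = 4.
Row 3 already has 4; hence r3c1 = 3.
The only place for 5 in row 3 is r3c3.
In row 4, 3 can only go at r4c5, so r4c5 = 3.
Column 5 now contains 3, which forces r5c5 = 5.
The 4 cells of cage c must have sum 13; hence r4c2 = 5.
The 4 cells of cage c must have sum 13, leaving r5c2 = 1.
Column 2 now contains 1; hence r1c2 = 2.
Cage a needs sum 5, so r1c3 = 1.
Row 1 now contains 1; hence r1c5 = 4.
The 3 cells of cage a must have sum 5, which forces r2c3 = 2.
2 is placed in row 2; hence r2c5 = 1.
Column 5 already has 1, which forces r3c5 = 2.
The two cells of cage e must have sum 3; hence r4c1 = 1.
Column 3 now contains 2, which forces r4c3 = 4.
Row 4 now contains 4, leaving r4c4 = 2.
1 is placed in row 5, so r5c1 = 2.
Column 3 already has 4, leaving r5c3 = 3.
3 is placed in row 5, so r5c4 = 4.
Row 1 already has 4, which forces r1c1 = 5.
The 4 cells of cage g must have sum 13, so r1c4 = 3.
The two cells of cage b must have product 20; hence r2c1 = 4.
4 is placed in column 4, so r2c4 = 5.
Row 3 already has 2; hence r3c4 = 1.
Completed grid: 5 2 1 3 4 / 4 3 2 5 1 / 3 4 5 1 2 / 1 5 4 2 3 / 2 1 3 4 5.

5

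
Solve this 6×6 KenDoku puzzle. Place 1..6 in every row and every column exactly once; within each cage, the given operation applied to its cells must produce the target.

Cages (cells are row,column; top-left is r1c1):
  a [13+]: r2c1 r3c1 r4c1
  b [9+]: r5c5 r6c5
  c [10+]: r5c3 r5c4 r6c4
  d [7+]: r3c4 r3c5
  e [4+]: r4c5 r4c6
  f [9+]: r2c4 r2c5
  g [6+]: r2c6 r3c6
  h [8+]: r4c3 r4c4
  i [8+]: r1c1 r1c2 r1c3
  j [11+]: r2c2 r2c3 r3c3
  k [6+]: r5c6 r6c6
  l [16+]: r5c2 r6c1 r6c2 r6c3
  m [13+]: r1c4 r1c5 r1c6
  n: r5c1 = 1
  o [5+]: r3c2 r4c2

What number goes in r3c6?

N is a freebie, which forces r5c1 = 1.
Column 6 needs a 6, and only r1c6 is open for it.
Column 6 needs a 3, and only r4c6 is open for it.
Row 4 already has 3, so r4c5 = 1.
In row 4, 5 can only go at r4c1, so r4c1 = 5.
In row 4, 4 can only go at r4c2, so r4c2 = 4.
Cage o's pair has sum 5, leaving r3c2 = 1.
The 3 cells of cage i must have sum 8, so r1c3 = 1.
In row 2, 1 can only go at r2c6, so r2c6 = 1.
The two cells of cage g must have sum 6, so r3c6 = 5.
In row 6, 1 can only go at r6c4, so r6c4 = 1.
The only place for 3 in column 1 is r6c1.
The only place for 4 in column 1 is r1c1.
Cage i has sum 8, which forces r1c2 = 3.
The only place for 2 in column 5 is r1c5.
2 is placed in row 1, leaving r1c4 = 5.
The only place for 2 in column 4 is r4c4.
Row 4 now contains 2, so r4c3 = 6.
The only place for 6 in row 3 is r3c1.
Column 1 already has 6, so r2c1 = 2.
Cage j has sum 11, which forces r3c3 = 2.
Column 3 already has 2, leaving r6c3 = 5.
Column 3 already has 5, so r5c3 = 3.
Cage c needs sum 10, which forces r5c4 = 6.
Row 5 already has 3, leaving r5c5 = 5.
Cage j needs sum 11, which forces r2c2 = 5.
Column 3 now contains 3, so r2c3 = 4.
Cage f's pair has sum 9, leaving r2c4 = 3.
Cage f's pair has sum 9, so r2c5 = 6.
Column 4 already has 3, so r3c4 = 4.
4 is placed in row 3, which forces r3c5 = 3.
Row 5 already has 6; hence r5c2 = 2.
2 is placed in row 5; hence r5c6 = 4.
Cage l has sum 16, so r6c2 = 6.
Cage b's pair has sum 9, leaving r6c5 = 4.
4 is placed in column 6, so r6c6 = 2.
Filled in: 4 3 1 5 2 6 / 2 5 4 3 6 1 / 6 1 2 4 3 5 / 5 4 6 2 1 3 / 1 2 3 6 5 4 / 3 6 5 1 4 2.

5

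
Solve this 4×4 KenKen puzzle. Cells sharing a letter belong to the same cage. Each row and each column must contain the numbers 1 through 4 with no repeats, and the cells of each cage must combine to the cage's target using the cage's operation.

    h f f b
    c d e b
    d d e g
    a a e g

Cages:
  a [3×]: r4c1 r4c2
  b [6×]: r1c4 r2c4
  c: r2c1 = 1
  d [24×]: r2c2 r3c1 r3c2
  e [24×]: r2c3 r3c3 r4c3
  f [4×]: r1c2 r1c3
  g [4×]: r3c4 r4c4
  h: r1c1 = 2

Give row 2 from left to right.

1 3 4 2

H is a freebie, which forces r1c1 = 2.
Row 1 already has 2, which forces r1c4 = 3.
C is a freebie, which forces r2c1 = 1.
Column 4 now contains 3, leaving r2c4 = 2.
1 is placed in column 1; hence r4c1 = 3.
Row 4 already has 3, leaving r4c2 = 1.
1 is placed in row 4, so r4c4 = 4.
Column 2 now contains 1; hence r1c2 = 4.
Cage f needs two cells with product 4, leaving r1c3 = 1.
Cage d has product 24, which forces r2c2 = 3.
3 is placed in row 2, which forces r2c3 = 4.
3 is placed in column 1, leaving r3c1 = 4.
Cage d has product 24; hence r3c2 = 2.
Column 3 already has 4, which forces r3c3 = 3.
4 is placed in column 4; hence r3c4 = 1.
Row 4 already has 4, so r4c3 = 2.
Filled in: 2 4 1 3 / 1 3 4 2 / 4 2 3 1 / 3 1 2 4.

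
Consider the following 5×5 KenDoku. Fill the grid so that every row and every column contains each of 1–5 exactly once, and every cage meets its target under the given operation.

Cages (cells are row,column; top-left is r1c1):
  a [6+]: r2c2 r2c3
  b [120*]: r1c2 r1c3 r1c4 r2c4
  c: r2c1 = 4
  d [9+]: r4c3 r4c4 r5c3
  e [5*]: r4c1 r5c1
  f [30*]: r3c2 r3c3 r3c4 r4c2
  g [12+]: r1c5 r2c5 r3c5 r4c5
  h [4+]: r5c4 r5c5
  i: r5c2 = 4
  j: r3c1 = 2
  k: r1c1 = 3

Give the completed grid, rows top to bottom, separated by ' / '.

3 5 4 2 1 / 4 1 5 3 2 / 2 3 1 5 4 / 1 2 3 4 5 / 5 4 2 1 3

Cage k is a single given cell, so r1c1 = 3.
Cage c is given, so r2c1 = 4.
J is a freebie; hence r3c1 = 2.
Cage i is given; hence r5c2 = 4.
The 4 cells of cage b must have product 120, leaving r2c4 = 3.
The 4 cells of cage f must have product 30, which forces r4c2 = 2.
3 is placed in column 4, so r5c4 = 1.
Row 5 now contains 1, which forces r5c5 = 3.
2 is placed in column 2; hence r1c2 = 5.
Column 2 already has 5; hence r2c2 = 1.
Row 2 now contains 1; hence r2c3 = 5.
5 is placed in row 2, leaving r2c5 = 2.
1 is placed in column 2, which forces r3c2 = 3.
Row 3 now contains 3, which forces r3c3 = 1.
Column 4 now contains 1, which forces r3c4 = 5.
Row 3 already has 5, so r3c5 = 4.
Cage e needs two cells with product 5, leaving r4c1 = 1.
The 3 cells of cage d must have sum 9, leaving r4c3 = 3.
Cage d needs sum 9, which forces r4c4 = 4.
Row 4 already has 1, leaving r4c5 = 5.
Row 5 now contains 1, leaving r5c1 = 5.
The 3 cells of cage d must have sum 9, leaving r5c3 = 2.
Column 3 now contains 2; hence r1c3 = 4.
Column 4 now contains 4; hence r1c4 = 2.
4 is placed in column 5, so r1c5 = 1.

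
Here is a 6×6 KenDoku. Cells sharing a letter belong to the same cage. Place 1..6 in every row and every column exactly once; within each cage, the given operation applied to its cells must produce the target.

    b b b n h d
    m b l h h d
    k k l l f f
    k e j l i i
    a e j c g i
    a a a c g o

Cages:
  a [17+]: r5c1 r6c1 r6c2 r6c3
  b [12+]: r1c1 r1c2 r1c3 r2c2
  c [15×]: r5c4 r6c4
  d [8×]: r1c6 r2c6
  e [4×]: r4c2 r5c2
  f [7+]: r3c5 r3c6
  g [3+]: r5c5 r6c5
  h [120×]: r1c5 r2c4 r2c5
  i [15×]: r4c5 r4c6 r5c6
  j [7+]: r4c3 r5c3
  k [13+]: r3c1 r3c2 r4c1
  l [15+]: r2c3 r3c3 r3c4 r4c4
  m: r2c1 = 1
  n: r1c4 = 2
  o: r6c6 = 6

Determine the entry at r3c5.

4

N is a freebie; hence r1c4 = 2.
2 is placed in row 1, so r1c6 = 4.
Cage m is given, so r2c1 = 1.
Column 6 now contains 4; hence r2c6 = 2.
Cage o is given, so r6c6 = 6.
Cage b has sum 12, which forces r2c2 = 3.
Row 1 needs a 6, and only r1c5 is open for it.
Row 2 needs a 6, and only r2c3 is open for it.
Row 5 needs a 6, and only r5c1 is open for it.
The only place for 6 in row 4 is r4c4.
The 4 cells of cage l must have sum 15; hence r3c3 = 2.
Cage l needs sum 15, which forces r3c4 = 1.
Row 3 now contains 2, leaving r3c5 = 4.
The 3 cells of cage h must have product 120, which forces r2c4 = 4.
Column 5 now contains 4; hence r2c5 = 5.
Cage f's pair has sum 7; hence r3c6 = 3.
Row 3 now contains 3, which forces r3c1 = 5.
Cage k has sum 13, which forces r3c2 = 6.
Cage k has sum 13, so r4c1 = 2.
The 3 cells of cage i must have product 15; hence r4c5 = 3.
Column 1 now contains 2, which forces r6c1 = 4.
Row 6 now contains 4; hence r6c3 = 5.
Row 6 now contains 5; hence r6c4 = 3.
Column 1 already has 5, which forces r1c1 = 3.
Cage b has sum 12; hence r1c2 = 5.
Cage b has sum 12; hence r1c3 = 1.
Row 4 already has 3; hence r4c3 = 4.
Cage j needs two cells with sum 7, leaving r5c3 = 3.
3 is placed in column 4, so r5c4 = 5.
Row 5 already has 5, leaving r5c6 = 1.
Row 6 now contains 5, so r6c2 = 2.
Row 6 now contains 2, leaving r6c5 = 1.
Row 4 now contains 4, leaving r4c2 = 1.
Column 6 now contains 1, leaving r4c6 = 5.
Row 5 now contains 1, which forces r5c2 = 4.
Row 5 now contains 1, so r5c5 = 2.
Filled in: 3 5 1 2 6 4 / 1 3 6 4 5 2 / 5 6 2 1 4 3 / 2 1 4 6 3 5 / 6 4 3 5 2 1 / 4 2 5 3 1 6.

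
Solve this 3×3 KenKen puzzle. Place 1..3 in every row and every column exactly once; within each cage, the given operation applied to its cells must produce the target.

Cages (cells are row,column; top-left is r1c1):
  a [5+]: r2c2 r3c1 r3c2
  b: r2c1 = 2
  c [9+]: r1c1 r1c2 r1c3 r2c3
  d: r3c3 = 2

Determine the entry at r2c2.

Cage b is given, leaving r2c1 = 2.
Row 2 already has 2, leaving r2c2 = 1.
The 4 cells of cage c must have sum 9, which forces r2c3 = 3.
Column 1 now contains 2; hence r3c1 = 1.
1 is placed in column 2, so r3c2 = 3.
Cage d is a single given cell, which forces r3c3 = 2.
Column 1 already has 1, so r1c1 = 3.
Column 2 now contains 3; hence r1c2 = 2.
Column 3 now contains 2, which forces r1c3 = 1.
The full grid is 3 2 1 / 2 1 3 / 1 3 2.

1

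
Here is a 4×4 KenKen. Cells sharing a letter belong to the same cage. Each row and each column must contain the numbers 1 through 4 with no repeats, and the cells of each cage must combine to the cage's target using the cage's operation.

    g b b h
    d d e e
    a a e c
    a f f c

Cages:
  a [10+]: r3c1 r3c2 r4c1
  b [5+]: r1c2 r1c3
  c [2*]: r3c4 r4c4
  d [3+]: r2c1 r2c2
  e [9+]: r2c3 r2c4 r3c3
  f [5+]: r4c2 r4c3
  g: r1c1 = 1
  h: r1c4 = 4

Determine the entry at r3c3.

Cage g is given, leaving r1c1 = 1.
Cage h is given; hence r1c4 = 4.
1 is placed in column 1, so r2c1 = 2.
Row 2 already has 2, leaving r2c2 = 1.
Row 2 already has 2; hence r2c4 = 3.
Column 1 already has 2, which forces r3c1 = 4.
Row 3 already has 4, so r3c2 = 3.
Row 3 now contains 3; hence r3c3 = 2.
2 is placed in row 3, leaving r3c4 = 1.
4 is placed in column 1, which forces r4c1 = 3.
Column 4 already has 1, leaving r4c4 = 2.
3 is placed in column 2; hence r1c2 = 2.
Column 3 already has 2, leaving r1c3 = 3.
Row 2 already has 3, leaving r2c3 = 4.
Row 4 already has 2, which forces r4c2 = 4.
Cage f's pair has sum 5; hence r4c3 = 1.
Filled in: 1 2 3 4 / 2 1 4 3 / 4 3 2 1 / 3 4 1 2.

2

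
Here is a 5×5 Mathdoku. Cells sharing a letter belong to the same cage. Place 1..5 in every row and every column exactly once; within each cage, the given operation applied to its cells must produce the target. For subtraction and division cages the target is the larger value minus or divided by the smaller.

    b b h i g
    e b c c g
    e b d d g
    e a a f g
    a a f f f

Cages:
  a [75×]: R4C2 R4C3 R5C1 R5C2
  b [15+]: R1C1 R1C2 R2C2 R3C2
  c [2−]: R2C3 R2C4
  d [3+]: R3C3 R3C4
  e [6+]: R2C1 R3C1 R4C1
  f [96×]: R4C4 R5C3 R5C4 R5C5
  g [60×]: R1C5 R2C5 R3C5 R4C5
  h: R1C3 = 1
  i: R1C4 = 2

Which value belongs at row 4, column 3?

Cage h is a single given cell, which forces R1C3 = 1.
Cage i is a single given cell, leaving R1C4 = 2.
Column 3 already has 1, so R3C3 = 2.
2 is placed in column 4, so R3C4 = 1.
Cage f has product 96, which forces R4C4 = 4.
2 is placed in column 4, which forces R5C4 = 3.
Cage c's pair has difference 2, leaving R2C3 = 3.
Column 4 now contains 3, leaving R2C4 = 5.
1 is placed in row 3, which forces R3C1 = 3.
Column 3 already has 3, which forces R4C3 = 5.
Row 5 now contains 3, which forces R5C3 = 4.
Cage f has product 96; hence R5C5 = 2.
Row 4 now contains 5, which forces R4C2 = 3.
Row 4 already has 3, so R4C5 = 1.
Cage g needs product 60; hence R1C5 = 3.
Cage e has sum 6; hence R2C1 = 1.
Row 2 already has 1, leaving R2C2 = 2.
Column 5 already has 1, leaving R2C5 = 4.
The 4 cells of cage g must have product 60, which forces R3C5 = 5.
Row 4 already has 1, leaving R4C1 = 2.
Column 1 already has 1, so R5C1 = 5.
Row 5 already has 5; hence R5C2 = 1.
Column 1 already has 5, which forces R1C1 = 4.
The 4 cells of cage b must have sum 15, which forces R1C2 = 5.
Row 3 now contains 5, leaving R3C2 = 4.
Filled in: 4 5 1 2 3 / 1 2 3 5 4 / 3 4 2 1 5 / 2 3 5 4 1 / 5 1 4 3 2.

5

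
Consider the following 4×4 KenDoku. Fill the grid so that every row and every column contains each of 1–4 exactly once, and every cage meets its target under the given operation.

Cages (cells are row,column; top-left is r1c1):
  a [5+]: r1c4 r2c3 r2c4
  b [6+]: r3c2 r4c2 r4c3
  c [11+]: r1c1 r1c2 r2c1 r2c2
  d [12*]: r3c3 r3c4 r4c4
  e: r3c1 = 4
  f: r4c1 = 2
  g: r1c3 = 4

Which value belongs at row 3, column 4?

3

Cage g is given, which forces r1c3 = 4.
E is a freebie, so r3c1 = 4.
Cage f is a single given cell; hence r4c1 = 2.
The 4 cells of cage c must have sum 11, leaving r1c1 = 1.
Cage c has sum 11, so r1c2 = 3.
1 is placed in row 1; hence r1c4 = 2.
Cage c needs sum 11, which forces r2c1 = 3.
Cage c needs sum 11, so r2c2 = 4.
3 is placed in row 2; hence r2c4 = 1.
Column 4 now contains 1, which forces r3c4 = 3.
4 is placed in column 2, leaving r4c2 = 1.
1 is placed in row 4; hence r4c3 = 3.
The 3 cells of cage d must have product 12, leaving r4c4 = 4.
Row 2 now contains 1; hence r2c3 = 2.
Column 2 already has 1, which forces r3c2 = 2.
3 is placed in row 3; hence r3c3 = 1.
Filled in: 1 3 4 2 / 3 4 2 1 / 4 2 1 3 / 2 1 3 4.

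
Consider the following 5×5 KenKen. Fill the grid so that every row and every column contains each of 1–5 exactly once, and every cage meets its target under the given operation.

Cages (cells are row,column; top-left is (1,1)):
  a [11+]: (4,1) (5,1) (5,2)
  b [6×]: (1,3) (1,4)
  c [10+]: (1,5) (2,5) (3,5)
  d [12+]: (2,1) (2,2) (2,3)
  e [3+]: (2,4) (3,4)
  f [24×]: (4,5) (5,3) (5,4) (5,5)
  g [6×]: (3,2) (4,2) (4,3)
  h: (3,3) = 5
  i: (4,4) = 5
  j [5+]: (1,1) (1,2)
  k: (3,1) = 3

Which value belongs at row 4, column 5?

2

Cage k is a single given cell; hence (3,1) = 3.
H is a freebie, so (3,3) = 5.
Cage i is given; hence (4,4) = 5.
The only place for 5 in row 1 is (1,5).
The only place for 2 in row 2 is (2,4).
The two cells of cage b must have product 6, which forces (1,3) = 2.
2 is placed in column 4; hence (1,4) = 3.
2 is placed in column 4, which forces (3,4) = 1.
Column 4 now contains 1, which forces (5,4) = 4.
Row 3 already has 1; hence (3,2) = 2.
Row 3 now contains 2, which forces (3,5) = 4.
Cage a needs sum 11; hence (4,1) = 4.
2 is placed in column 2; hence (5,2) = 5.
Column 1 now contains 4, so (1,1) = 1.
Cage j needs two cells with sum 5; hence (1,2) = 4.
Column 1 now contains 4, so (2,1) = 5.
4 is placed in column 2, which forces (2,2) = 3.
3 is placed in row 2, which forces (2,3) = 4.
The 3 cells of cage c must have sum 10, so (2,5) = 1.
Column 2 already has 3, so (4,2) = 1.
1 is placed in row 4, so (4,3) = 3.
Row 4 already has 3, so (4,5) = 2.
Row 5 now contains 5, so (5,1) = 2.
Column 3 now contains 3; hence (5,3) = 1.
Column 5 already has 2, which forces (5,5) = 3.
Filled in: 1 4 2 3 5 / 5 3 4 2 1 / 3 2 5 1 4 / 4 1 3 5 2 / 2 5 1 4 3.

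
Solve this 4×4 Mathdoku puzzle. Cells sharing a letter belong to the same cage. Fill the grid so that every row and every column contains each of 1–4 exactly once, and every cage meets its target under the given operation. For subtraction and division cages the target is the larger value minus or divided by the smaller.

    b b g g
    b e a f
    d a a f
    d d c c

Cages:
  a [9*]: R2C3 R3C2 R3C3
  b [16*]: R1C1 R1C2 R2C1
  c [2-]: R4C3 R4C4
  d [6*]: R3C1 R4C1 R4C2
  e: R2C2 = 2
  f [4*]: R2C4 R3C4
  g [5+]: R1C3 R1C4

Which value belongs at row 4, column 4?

2

E is a freebie; hence R2C2 = 2.
Cage a needs product 9, so R2C3 = 3.
The 3 cells of cage a must have product 9; hence R3C2 = 3.
The 3 cells of cage a must have product 9, which forces R3C3 = 1.
Row 3 already has 1, which forces R3C4 = 4.
Column 2 already has 3, so R4C2 = 1.
The 3 cells of cage b must have product 16; hence R1C1 = 1.
Column 2 now contains 2, which forces R1C2 = 4.
4 is placed in row 1, which forces R1C3 = 2.
Row 1 already has 1, which forces R1C4 = 3.
2 is placed in row 2, leaving R2C1 = 4.
4 is placed in column 4, which forces R2C4 = 1.
Row 3 already has 1, so R3C1 = 2.
Cage d needs product 6; hence R4C1 = 3.
Cage c needs two cells with difference 2, which forces R4C3 = 4.
Cage c needs two cells with difference 2; hence R4C4 = 2.
Completed grid: 1 4 2 3 / 4 2 3 1 / 2 3 1 4 / 3 1 4 2.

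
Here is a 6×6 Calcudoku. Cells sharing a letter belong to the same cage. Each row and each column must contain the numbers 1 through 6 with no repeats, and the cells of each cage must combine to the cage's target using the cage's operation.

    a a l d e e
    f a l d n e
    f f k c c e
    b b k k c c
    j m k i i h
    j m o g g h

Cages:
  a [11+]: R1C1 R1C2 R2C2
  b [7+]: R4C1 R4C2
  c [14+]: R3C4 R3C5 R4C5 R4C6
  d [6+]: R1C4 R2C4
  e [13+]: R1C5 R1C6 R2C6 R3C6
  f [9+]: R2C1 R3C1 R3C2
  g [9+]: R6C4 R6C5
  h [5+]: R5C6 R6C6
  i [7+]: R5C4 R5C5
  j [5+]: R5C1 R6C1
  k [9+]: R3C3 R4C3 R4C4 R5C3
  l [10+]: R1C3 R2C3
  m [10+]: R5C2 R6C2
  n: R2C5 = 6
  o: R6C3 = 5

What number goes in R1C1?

N is a freebie, so R2C5 = 6.
Cage o is a single given cell, leaving R6C3 = 5.
Cage l needs two cells with sum 10, so R1C3 = 6.
6 is placed in row 2, which forces R2C3 = 4.
Cage g's pair has sum 9, so R6C4 = 6.
Cage g needs two cells with sum 9, so R6C5 = 3.
The 4 cells of cage k must have sum 9, so R4C4 = 3.
Cage m's pair has sum 10, so R5C2 = 6.
Row 6 already has 6, which forces R6C2 = 4.
In row 5, 1 can only go at R5C3, so R5C3 = 1.
Cage k needs sum 9, which forces R3C3 = 3.
Column 3 already has 1, so R4C3 = 2.
Cage b needs two cells with sum 7, which forces R4C1 = 6.
Cage b's pair has sum 7; hence R4C2 = 1.
The only place for 6 in row 3 is R3C6.
In row 3, 2 can only go at R3C2, so R3C2 = 2.
Cage a needs sum 11, which forces R1C1 = 3.
2 is placed in column 2; hence R1C2 = 5.
Column 1 already has 3, leaving R2C1 = 2.
The 3 cells of cage a must have sum 11, so R2C2 = 3.
Row 2 now contains 2, so R2C6 = 1.
Column 1 already has 3, leaving R5C1 = 4.
Row 5 now contains 4, which forces R5C6 = 3.
2 is placed in column 1, which forces R6C1 = 1.
1 is placed in column 6; hence R6C6 = 2.
Cage d needs two cells with sum 6, so R1C4 = 1.
Cage e needs sum 13, so R1C5 = 2.
Column 6 now contains 2; hence R1C6 = 4.
1 is placed in row 2; hence R2C4 = 5.
4 is placed in column 1; hence R3C1 = 5.
Column 4 now contains 1, so R3C4 = 4.
4 is placed in row 3, leaving R3C5 = 1.
Column 6 now contains 4, which forces R4C6 = 5.
Column 4 now contains 5, leaving R5C4 = 2.
Column 5 now contains 2; hence R5C5 = 5.
Row 4 now contains 5, so R4C5 = 4.
The full grid is 3 5 6 1 2 4 / 2 3 4 5 6 1 / 5 2 3 4 1 6 / 6 1 2 3 4 5 / 4 6 1 2 5 3 / 1 4 5 6 3 2.

3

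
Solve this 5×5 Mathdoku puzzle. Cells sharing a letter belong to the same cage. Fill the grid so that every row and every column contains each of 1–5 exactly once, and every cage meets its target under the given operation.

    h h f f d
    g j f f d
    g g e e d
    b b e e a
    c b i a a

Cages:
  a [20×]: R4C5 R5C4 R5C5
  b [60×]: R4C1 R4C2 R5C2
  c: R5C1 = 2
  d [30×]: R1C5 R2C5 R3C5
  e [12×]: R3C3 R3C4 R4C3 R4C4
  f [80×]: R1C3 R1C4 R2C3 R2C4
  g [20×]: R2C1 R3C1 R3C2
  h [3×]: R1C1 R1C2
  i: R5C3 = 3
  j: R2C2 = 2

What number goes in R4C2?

5

Cage j is given, so R2C2 = 2.
Cage c is given, so R5C1 = 2.
Cage i is given; hence R5C3 = 3.
In row 1, 2 can only go at R1C5, so R1C5 = 2.
In row 2, 3 can only go at R2C5, so R2C5 = 3.
3 is placed in column 5, which forces R3C5 = 5.
Cage g has product 20, so R2C1 = 5.
Cage a needs product 20, leaving R5C4 = 5.
Cage f needs product 80, so R1C3 = 5.
Cage f has product 80, so R1C4 = 4.
Cage f needs product 80, leaving R2C3 = 4.
Cage f needs product 80, which forces R2C4 = 1.
Cage b needs product 60, so R4C1 = 3.
The 3 cells of cage b must have product 60, leaving R4C2 = 5.
Row 4 already has 3, so R4C4 = 2.
5 is placed in row 5, so R5C2 = 4.
4 is placed in row 5; hence R5C5 = 1.
Column 1 now contains 3, leaving R1C1 = 1.
Cage h's pair has product 3, leaving R1C2 = 3.
Cage g has product 20, which forces R3C1 = 4.
4 is placed in column 2, leaving R3C2 = 1.
The 4 cells of cage e must have product 12, leaving R3C3 = 2.
Column 4 now contains 2; hence R3C4 = 3.
Row 4 now contains 2, which forces R4C3 = 1.
1 is placed in column 5; hence R4C5 = 4.
Completed grid: 1 3 5 4 2 / 5 2 4 1 3 / 4 1 2 3 5 / 3 5 1 2 4 / 2 4 3 5 1.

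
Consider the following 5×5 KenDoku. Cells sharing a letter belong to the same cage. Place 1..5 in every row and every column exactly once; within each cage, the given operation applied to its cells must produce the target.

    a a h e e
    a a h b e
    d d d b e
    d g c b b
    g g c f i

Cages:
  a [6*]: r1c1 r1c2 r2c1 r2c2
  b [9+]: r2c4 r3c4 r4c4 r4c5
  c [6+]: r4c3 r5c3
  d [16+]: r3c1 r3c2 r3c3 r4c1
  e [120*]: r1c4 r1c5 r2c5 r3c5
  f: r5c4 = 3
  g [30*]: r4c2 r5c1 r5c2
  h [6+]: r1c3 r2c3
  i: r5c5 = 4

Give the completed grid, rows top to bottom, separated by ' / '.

Cage f is a single given cell, so r5c4 = 3.
Cage i is a single given cell; hence r5c5 = 4.
Cage e has product 120, so r1c4 = 4.
Cage g needs product 30; hence r4c2 = 3.
Cage b needs sum 9, so r4c5 = 1.
The only place for 4 in row 2 is r2c3.
Cage h's pair has sum 6, which forces r1c3 = 2.
Column 3 now contains 4, which forces r4c3 = 5.
Row 4 now contains 5; hence r4c4 = 2.
Cage c needs two cells with sum 6; hence r5c3 = 1.
Cage a needs product 6, which forces r1c1 = 3.
2 is placed in row 1, leaving r1c2 = 1.
3 is placed in row 1, leaving r1c5 = 5.
Cage a needs product 6, so r2c1 = 1.
The 4 cells of cage a must have product 6, which forces r2c2 = 2.
1 is placed in row 2; hence r2c4 = 5.
Row 2 already has 2, so r2c5 = 3.
The 4 cells of cage d must have sum 16; hence r3c1 = 5.
Cage d has sum 16; hence r3c2 = 4.
Column 3 already has 5, which forces r3c3 = 3.
Column 4 already has 5, which forces r3c4 = 1.
Column 5 already has 3, so r3c5 = 2.
Row 4 now contains 5, which forces r4c1 = 4.
Column 1 already has 5; hence r5c1 = 2.
Column 2 now contains 2, so r5c2 = 5.

3 1 2 4 5 / 1 2 4 5 3 / 5 4 3 1 2 / 4 3 5 2 1 / 2 5 1 3 4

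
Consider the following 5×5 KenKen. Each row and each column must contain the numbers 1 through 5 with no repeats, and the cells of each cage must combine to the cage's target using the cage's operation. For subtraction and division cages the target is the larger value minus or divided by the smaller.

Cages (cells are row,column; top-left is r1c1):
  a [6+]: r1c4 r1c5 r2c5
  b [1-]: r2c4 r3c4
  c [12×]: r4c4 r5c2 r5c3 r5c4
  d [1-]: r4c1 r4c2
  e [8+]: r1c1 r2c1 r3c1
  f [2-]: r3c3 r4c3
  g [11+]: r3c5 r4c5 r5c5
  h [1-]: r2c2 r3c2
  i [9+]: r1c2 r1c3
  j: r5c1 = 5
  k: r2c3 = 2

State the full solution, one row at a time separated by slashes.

3 5 4 2 1 / 4 1 2 5 3 / 1 2 3 4 5 / 2 3 5 1 4 / 5 4 1 3 2

Cage k is a single given cell, so r2c3 = 2.
Cage j is given, so r5c1 = 5.
Column 1 needs a 2, and only r4c1 is open for it.
Row 4 already has 2, leaving r4c4 = 1.
Row 4 already has 1; hence r4c2 = 3.
Row 4 already has 3; hence r4c3 = 5.
5 is placed in row 4, which forces r4c5 = 4.
4 is placed in column 5, leaving r5c5 = 2.
Cage i needs two cells with sum 9; hence r1c2 = 5.
Column 3 already has 5, leaving r1c3 = 4.
Cage a needs sum 6; hence r1c4 = 2.
Cage f needs two cells with difference 2, leaving r3c3 = 3.
Column 5 already has 2, which forces r3c5 = 5.
Column 3 now contains 3; hence r5c3 = 1.
The two cells of cage h must have difference 1; hence r2c2 = 1.
1 is placed in row 2; hence r2c5 = 3.
Cage h's pair has difference 1, so r3c2 = 2.
Row 3 already has 5; hence r3c4 = 4.
Row 5 already has 1; hence r5c2 = 4.
Cage c has product 12, leaving r5c4 = 3.
Cage e has sum 8; hence r1c1 = 3.
Column 5 already has 3, which forces r1c5 = 1.
Row 2 now contains 3, leaving r2c1 = 4.
Row 2 now contains 3, which forces r2c4 = 5.
Row 3 now contains 4, which forces r3c1 = 1.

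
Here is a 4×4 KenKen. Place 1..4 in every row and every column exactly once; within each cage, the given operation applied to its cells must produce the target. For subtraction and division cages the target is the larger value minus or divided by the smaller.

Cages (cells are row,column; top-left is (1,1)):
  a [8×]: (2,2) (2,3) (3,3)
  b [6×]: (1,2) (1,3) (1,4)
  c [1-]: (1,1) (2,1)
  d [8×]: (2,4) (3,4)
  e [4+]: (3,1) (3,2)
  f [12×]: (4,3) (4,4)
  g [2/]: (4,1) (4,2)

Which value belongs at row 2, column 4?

2

Row 1 needs a 4, and only (1,1) is open for it.
The two cells of cage c must have difference 1, leaving (2,1) = 3.
3 is placed in column 1, which forces (3,1) = 1.
Row 3 already has 1; hence (3,2) = 3.
Column 1 already has 1; hence (4,1) = 2.
In row 4, 1 can only go at (4,2), so (4,2) = 1.
Column 2 already has 1, leaving (1,2) = 2.
Column 2 already has 2, leaving (2,2) = 4.
Cage a needs product 8, which forces (2,3) = 1.
Row 2 now contains 4; hence (2,4) = 2.
2 is placed in column 4, leaving (3,4) = 4.
4 is placed in column 4, which forces (4,4) = 3.
Column 3 already has 1; hence (1,3) = 3.
3 is placed in column 4, leaving (1,4) = 1.
Row 3 already has 4, so (3,3) = 2.
3 is placed in row 4, leaving (4,3) = 4.
Filled in: 4 2 3 1 / 3 4 1 2 / 1 3 2 4 / 2 1 4 3.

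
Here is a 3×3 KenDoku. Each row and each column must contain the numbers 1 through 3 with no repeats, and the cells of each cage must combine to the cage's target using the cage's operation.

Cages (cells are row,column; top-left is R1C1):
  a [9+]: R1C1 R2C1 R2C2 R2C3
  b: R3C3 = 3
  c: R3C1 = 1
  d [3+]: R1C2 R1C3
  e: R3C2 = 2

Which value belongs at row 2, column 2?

Cage a has sum 9, so R1C1 = 3.
C is a freebie, so R3C1 = 1.
E is a freebie, so R3C2 = 2.
Cage b is a single given cell; hence R3C3 = 3.
Column 2 already has 2, leaving R1C2 = 1.
Cage d needs two cells with sum 3, so R1C3 = 2.
1 is placed in column 1, which forces R2C1 = 2.
Cage a needs sum 9; hence R2C2 = 3.
Cage a needs sum 9, leaving R2C3 = 1.
Filled in: 3 1 2 / 2 3 1 / 1 2 3.

3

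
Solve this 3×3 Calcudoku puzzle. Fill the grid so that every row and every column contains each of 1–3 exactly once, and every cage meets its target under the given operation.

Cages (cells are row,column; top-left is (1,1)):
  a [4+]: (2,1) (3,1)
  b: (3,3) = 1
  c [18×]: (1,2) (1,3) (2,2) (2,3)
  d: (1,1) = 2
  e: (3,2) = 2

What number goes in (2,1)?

1

Cage d is given, so (1,1) = 2.
Cage e is a single given cell; hence (3,2) = 2.
Cage b is given, leaving (3,3) = 1.
Cage c has product 18, so (1,2) = 1.
Column 3 now contains 1, leaving (1,3) = 3.
The two cells of cage a must have sum 4, so (2,1) = 1.
The 4 cells of cage c must have product 18; hence (2,2) = 3.
Cage c has product 18, which forces (2,3) = 2.
1 is placed in row 3, leaving (3,1) = 3.
Completed grid: 2 1 3 / 1 3 2 / 3 2 1.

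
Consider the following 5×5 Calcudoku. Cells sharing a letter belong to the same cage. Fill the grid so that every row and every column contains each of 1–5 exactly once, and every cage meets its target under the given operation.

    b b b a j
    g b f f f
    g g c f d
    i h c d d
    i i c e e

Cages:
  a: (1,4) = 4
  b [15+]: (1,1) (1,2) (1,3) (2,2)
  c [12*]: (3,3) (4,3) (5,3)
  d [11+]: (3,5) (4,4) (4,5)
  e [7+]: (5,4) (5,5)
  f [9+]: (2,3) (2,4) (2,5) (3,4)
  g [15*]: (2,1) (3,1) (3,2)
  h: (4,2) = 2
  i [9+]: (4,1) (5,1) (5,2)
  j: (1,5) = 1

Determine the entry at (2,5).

4

Cage a is a single given cell; hence (1,4) = 4.
J is a freebie, which forces (1,5) = 1.
Cage h is a single given cell, leaving (4,2) = 2.
Cage b has sum 15, leaving (1,2) = 3.
Cage b needs sum 15, so (2,2) = 5.
5 is placed in column 2, so (3,2) = 1.
Column 2 already has 1, leaving (5,2) = 4.
Cage g has product 15, leaving (2,1) = 3.
Cage g needs product 15, so (3,1) = 5.
Column 1 already has 3, so (4,1) = 4.
Row 4 now contains 4, so (4,5) = 5.
Column 5 already has 5, so (5,5) = 2.
Column 1 already has 5, leaving (1,1) = 2.
Cage b has sum 15, leaving (1,3) = 5.
Cage f needs sum 9; hence (2,3) = 2.
The 4 cells of cage f must have sum 9, which forces (2,4) = 1.
2 is placed in column 5; hence (2,5) = 4.
Cage c has product 12, which forces (3,3) = 4.
Cage f needs sum 9, so (3,4) = 2.
2 is placed in column 5, leaving (3,5) = 3.
Row 4 now contains 5, so (4,4) = 3.
Row 5 now contains 2; hence (5,1) = 1.
Row 5 now contains 1, so (5,3) = 3.
Row 5 now contains 2, so (5,4) = 5.
3 is placed in row 4, which forces (4,3) = 1.
Filled in: 2 3 5 4 1 / 3 5 2 1 4 / 5 1 4 2 3 / 4 2 1 3 5 / 1 4 3 5 2.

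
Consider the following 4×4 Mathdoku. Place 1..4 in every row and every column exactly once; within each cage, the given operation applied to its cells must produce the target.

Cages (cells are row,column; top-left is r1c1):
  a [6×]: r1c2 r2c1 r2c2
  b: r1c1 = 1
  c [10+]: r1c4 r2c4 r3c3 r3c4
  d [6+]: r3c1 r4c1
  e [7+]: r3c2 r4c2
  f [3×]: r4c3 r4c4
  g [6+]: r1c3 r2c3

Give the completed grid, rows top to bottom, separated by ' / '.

Cage b is a single given cell; hence r1c1 = 1.
The 3 cells of cage a must have product 6, which forces r2c2 = 1.
In row 4, 2 can only go at r4c1, so r4c1 = 2.
The 3 cells of cage a must have product 6, so r1c2 = 2.
Row 1 already has 2, leaving r1c3 = 4.
Row 1 already has 4; hence r1c4 = 3.
Column 1 already has 2; hence r2c1 = 3.
Column 3 now contains 4; hence r2c3 = 2.
Row 2 now contains 2, so r2c4 = 4.
Column 1 already has 2, leaving r3c1 = 4.
Row 3 already has 4, which forces r3c2 = 3.
Row 3 now contains 3, which forces r3c3 = 1.
1 is placed in row 3; hence r3c4 = 2.
3 is placed in column 2; hence r4c2 = 4.
Column 3 now contains 1; hence r4c3 = 3.
Column 4 already has 3; hence r4c4 = 1.

1 2 4 3 / 3 1 2 4 / 4 3 1 2 / 2 4 3 1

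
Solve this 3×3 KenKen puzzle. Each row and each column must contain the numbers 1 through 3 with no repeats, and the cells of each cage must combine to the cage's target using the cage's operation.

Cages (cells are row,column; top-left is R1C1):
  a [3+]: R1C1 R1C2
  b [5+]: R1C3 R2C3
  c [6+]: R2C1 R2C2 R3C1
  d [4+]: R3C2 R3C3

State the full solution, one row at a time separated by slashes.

1 2 3 / 3 1 2 / 2 3 1

In row 1, 3 can only go at R1C3, so R1C3 = 3.
Column 3 already has 3; hence R2C3 = 2.
Cage d needs two cells with sum 4, so R3C2 = 3.
Column 3 already has 3, which forces R3C3 = 1.
Cage c has sum 6, which forces R2C1 = 3.
Column 2 already has 3, leaving R2C2 = 1.
1 is placed in row 3, so R3C1 = 2.
2 is placed in column 1; hence R1C1 = 1.
Column 2 already has 1, which forces R1C2 = 2.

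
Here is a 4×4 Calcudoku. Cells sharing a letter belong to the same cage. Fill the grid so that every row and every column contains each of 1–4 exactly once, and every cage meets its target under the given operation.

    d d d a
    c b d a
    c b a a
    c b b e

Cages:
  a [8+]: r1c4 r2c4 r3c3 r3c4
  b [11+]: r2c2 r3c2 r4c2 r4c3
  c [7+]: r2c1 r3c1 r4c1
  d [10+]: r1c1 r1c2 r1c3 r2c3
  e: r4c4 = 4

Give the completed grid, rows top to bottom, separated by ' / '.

Cage e is given, so r4c4 = 4.
The 4 cells of cage a must have sum 8; hence r3c3 = 2.
2 is placed in column 3, which forces r4c3 = 3.
3 is placed in row 4, so r4c2 = 1.
Row 4 now contains 1, so r4c1 = 2.
2 is placed in column 1, leaving r1c1 = 3.
Cage d needs sum 10, so r1c2 = 2.
2 is placed in row 1; hence r1c4 = 1.
Column 4 now contains 1, which forces r3c4 = 3.
1 is placed in row 1, which forces r1c3 = 4.
Cage b has sum 11, which forces r2c2 = 3.
Cage d has sum 10, leaving r2c3 = 1.
3 is placed in column 4, so r2c4 = 2.
Row 3 already has 3, which forces r3c2 = 4.
1 is placed in row 2, leaving r2c1 = 4.
Row 3 now contains 4; hence r3c1 = 1.

3 2 4 1 / 4 3 1 2 / 1 4 2 3 / 2 1 3 4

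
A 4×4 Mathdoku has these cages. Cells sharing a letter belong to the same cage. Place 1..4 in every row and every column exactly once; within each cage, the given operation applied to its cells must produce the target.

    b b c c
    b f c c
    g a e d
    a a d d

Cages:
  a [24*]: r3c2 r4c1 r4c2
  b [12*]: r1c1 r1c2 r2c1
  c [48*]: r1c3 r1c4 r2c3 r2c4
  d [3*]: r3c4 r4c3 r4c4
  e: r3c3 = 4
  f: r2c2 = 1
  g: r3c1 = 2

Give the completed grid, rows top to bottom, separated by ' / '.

Cage f is a single given cell; hence r2c2 = 1.
Cage g is a single given cell; hence r3c1 = 2.
Cage e is given, leaving r3c3 = 4.
Cage d needs product 3, which forces r3c4 = 1.
Cage d has product 3, which forces r4c3 = 1.
The 3 cells of cage d must have product 3, so r4c4 = 3.
Cage b has product 12, so r1c1 = 1.
Row 3 now contains 4, so r3c2 = 3.
Row 4 already has 3, so r4c1 = 4.
Cage a needs product 24, leaving r4c2 = 2.
Column 2 already has 3, which forces r1c2 = 4.
4 is placed in row 1; hence r1c4 = 2.
Column 1 already has 4, which forces r2c1 = 3.
Row 2 now contains 3, leaving r2c3 = 2.
Column 4 now contains 2, leaving r2c4 = 4.
Row 1 now contains 2, so r1c3 = 3.

1 4 3 2 / 3 1 2 4 / 2 3 4 1 / 4 2 1 3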